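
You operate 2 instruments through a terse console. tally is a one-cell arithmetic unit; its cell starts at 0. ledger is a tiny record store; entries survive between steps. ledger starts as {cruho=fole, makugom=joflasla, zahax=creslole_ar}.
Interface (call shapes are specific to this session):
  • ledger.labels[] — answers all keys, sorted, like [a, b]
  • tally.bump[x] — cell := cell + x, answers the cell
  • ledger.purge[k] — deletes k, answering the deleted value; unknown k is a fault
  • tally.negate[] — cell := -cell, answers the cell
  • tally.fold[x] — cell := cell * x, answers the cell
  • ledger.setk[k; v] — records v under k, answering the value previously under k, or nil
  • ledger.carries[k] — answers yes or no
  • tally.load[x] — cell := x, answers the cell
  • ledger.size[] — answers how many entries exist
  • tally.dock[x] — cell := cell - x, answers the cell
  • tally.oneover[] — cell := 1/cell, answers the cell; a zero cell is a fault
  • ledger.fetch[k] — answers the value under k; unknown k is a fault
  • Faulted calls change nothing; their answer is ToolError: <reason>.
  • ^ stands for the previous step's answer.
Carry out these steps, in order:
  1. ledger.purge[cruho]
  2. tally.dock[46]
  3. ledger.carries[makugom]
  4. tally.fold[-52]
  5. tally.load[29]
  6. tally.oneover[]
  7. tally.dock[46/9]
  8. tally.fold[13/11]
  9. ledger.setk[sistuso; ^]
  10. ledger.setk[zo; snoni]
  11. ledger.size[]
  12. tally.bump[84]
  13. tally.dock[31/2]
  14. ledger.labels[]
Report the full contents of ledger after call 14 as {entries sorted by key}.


Answer: {makugom=joflasla, sistuso=-17225/2871, zahax=creslole_ar, zo=snoni}

Derivation:
! 1. ledger.purge(k=cruho) -> fole
! 2. tally.dock(x=46) -> -46
! 3. ledger.carries(k=makugom) -> yes
! 4. tally.fold(x=-52) -> 2392
! 5. tally.load(x=29) -> 29
! 6. tally.oneover() -> 1/29
! 7. tally.dock(x=46/9) -> -1325/261
! 8. tally.fold(x=13/11) -> -17225/2871
! 9. ledger.setk(k=sistuso, v=^) -> nil
! 10. ledger.setk(k=zo, v=snoni) -> nil
! 11. ledger.size() -> 4
! 12. tally.bump(x=84) -> 223939/2871
! 13. tally.dock(x=31/2) -> 358877/5742
! 14. ledger.labels() -> [makugom, sistuso, zahax, zo]


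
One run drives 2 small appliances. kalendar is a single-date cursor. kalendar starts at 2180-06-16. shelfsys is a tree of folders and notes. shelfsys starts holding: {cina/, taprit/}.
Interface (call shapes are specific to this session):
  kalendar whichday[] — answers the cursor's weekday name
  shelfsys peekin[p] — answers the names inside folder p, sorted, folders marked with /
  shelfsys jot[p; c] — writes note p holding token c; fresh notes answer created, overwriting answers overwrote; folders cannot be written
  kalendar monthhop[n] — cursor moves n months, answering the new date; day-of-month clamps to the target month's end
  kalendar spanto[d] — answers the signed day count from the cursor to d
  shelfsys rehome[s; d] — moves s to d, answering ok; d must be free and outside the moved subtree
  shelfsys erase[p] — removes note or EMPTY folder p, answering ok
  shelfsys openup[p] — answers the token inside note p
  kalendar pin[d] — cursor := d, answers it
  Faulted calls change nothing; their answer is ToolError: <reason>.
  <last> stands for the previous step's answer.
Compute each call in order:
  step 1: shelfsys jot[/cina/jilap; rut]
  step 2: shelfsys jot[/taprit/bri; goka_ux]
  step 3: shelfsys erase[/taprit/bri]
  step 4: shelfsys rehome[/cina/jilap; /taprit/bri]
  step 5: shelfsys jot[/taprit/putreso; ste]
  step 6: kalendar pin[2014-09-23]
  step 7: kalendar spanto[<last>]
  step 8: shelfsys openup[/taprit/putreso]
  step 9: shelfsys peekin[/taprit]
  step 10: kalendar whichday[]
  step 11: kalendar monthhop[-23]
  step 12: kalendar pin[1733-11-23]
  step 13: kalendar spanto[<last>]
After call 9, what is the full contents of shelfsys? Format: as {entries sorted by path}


Answer: {cina/, taprit/, taprit/bri=rut, taprit/putreso=ste}

Derivation:
CALL shelfsys jot[/cina/jilap; rut]
RET  created
CALL shelfsys jot[/taprit/bri; goka_ux]
RET  created
CALL shelfsys erase[/taprit/bri]
RET  ok
CALL shelfsys rehome[/cina/jilap; /taprit/bri]
RET  ok
CALL shelfsys jot[/taprit/putreso; ste]
RET  created
CALL kalendar pin[2014-09-23]
RET  2014-09-23
CALL kalendar spanto[<last>]
RET  0
CALL shelfsys openup[/taprit/putreso]
RET  ste
CALL shelfsys peekin[/taprit]
RET  [bri, putreso]
CALL kalendar whichday[]
RET  Tuesday
CALL kalendar monthhop[-23]
RET  2012-10-23
CALL kalendar pin[1733-11-23]
RET  1733-11-23
CALL kalendar spanto[<last>]
RET  0


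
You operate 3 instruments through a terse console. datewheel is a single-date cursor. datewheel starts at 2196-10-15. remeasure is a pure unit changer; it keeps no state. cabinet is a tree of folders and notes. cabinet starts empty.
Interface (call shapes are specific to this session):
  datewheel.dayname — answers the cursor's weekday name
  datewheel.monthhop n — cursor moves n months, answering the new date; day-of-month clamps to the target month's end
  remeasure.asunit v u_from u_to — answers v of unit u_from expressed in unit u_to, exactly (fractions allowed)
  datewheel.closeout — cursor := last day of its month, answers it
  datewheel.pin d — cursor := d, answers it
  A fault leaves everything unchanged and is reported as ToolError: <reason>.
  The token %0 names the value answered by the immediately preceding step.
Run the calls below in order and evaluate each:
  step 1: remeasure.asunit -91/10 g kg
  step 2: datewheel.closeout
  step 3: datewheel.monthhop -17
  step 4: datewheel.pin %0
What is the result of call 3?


Answer: 2195-05-31

Derivation:
-> asunit(v='-91/10', u_from='g', u_to='kg')
<- -91/10000
-> closeout()
<- 2196-10-31
-> monthhop(n='-17')
<- 2195-05-31
-> pin(d='%0')
<- 2195-05-31


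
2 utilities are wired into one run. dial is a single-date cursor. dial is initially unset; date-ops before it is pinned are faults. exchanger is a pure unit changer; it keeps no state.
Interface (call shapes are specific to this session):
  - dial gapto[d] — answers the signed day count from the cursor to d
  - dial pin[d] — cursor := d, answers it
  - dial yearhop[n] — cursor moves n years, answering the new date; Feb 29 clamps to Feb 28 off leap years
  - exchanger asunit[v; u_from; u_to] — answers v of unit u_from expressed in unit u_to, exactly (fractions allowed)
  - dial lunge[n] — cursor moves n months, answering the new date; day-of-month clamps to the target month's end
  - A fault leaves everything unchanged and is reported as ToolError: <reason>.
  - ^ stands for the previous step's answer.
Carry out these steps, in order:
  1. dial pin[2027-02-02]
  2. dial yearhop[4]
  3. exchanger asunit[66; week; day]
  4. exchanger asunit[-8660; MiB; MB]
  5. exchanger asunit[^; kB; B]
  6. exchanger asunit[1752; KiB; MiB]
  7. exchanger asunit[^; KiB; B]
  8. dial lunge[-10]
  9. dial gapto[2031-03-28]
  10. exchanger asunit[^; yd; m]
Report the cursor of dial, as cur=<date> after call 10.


Invoking dial pin with d='2027-02-02', yielding 2027-02-02.
Using dial yearhop with n='4', giving 2031-02-02.
Calling exchanger asunit with v='66', u_from='week', u_to='day', giving 462.
Next I call exchanger asunit with v='-8660', u_from='MiB', u_to='MB', which returns -28377088/3125.
I run exchanger asunit with v='^', u_from='kB', u_to='B', yielding -227016704/25.
I try exchanger asunit with v='1752', u_from='KiB', u_to='MiB': 219/128.
I run exchanger asunit with v='^', u_from='KiB', u_to='B': 1752.
Now I run dial lunge with n='-10', → 2030-04-02.
Now I run dial gapto with d='2031-03-28': 360.
Now I run exchanger asunit with v='^', u_from='yd', u_to='m', and get 41148/125.

Answer: cur=2030-04-02


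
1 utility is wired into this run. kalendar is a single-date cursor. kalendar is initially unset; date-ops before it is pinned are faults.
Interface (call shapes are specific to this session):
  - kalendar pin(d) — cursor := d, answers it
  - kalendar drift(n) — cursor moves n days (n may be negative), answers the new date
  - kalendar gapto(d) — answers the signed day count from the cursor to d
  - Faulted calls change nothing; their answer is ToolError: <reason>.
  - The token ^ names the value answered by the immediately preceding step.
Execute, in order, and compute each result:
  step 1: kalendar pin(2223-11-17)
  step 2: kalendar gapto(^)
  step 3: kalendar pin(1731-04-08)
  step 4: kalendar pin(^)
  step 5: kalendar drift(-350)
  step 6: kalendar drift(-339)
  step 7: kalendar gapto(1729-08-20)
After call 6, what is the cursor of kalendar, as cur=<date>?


→ kalendar pin(2223-11-17)
← 2223-11-17
→ kalendar gapto(^)
← 0
→ kalendar pin(1731-04-08)
← 1731-04-08
→ kalendar pin(^)
← 1731-04-08
→ kalendar drift(-350)
← 1730-04-23
→ kalendar drift(-339)
← 1729-05-19
→ kalendar gapto(1729-08-20)
← 93

Answer: cur=1729-05-19


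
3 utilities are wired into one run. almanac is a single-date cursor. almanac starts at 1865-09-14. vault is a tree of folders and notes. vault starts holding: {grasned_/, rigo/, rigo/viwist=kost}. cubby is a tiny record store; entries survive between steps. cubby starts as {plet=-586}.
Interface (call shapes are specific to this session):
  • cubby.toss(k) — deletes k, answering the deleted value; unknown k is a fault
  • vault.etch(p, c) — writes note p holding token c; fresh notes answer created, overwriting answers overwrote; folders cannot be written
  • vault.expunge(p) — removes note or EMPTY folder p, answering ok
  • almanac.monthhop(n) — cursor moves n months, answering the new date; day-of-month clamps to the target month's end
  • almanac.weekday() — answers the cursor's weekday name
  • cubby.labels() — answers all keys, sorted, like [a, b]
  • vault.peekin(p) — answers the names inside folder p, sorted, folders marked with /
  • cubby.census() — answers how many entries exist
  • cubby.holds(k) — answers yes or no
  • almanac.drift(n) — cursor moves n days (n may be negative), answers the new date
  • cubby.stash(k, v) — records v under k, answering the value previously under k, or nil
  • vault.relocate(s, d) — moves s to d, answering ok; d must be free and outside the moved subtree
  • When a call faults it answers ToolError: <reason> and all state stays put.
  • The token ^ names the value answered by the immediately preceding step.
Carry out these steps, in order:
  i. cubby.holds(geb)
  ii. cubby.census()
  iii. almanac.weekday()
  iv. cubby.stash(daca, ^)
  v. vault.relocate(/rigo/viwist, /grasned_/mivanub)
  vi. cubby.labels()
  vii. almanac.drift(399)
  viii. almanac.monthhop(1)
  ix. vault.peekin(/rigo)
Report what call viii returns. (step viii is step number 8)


Answer: 1866-11-18

Derivation:
CALL cubby.holds[k→geb]
RET  no
CALL cubby.census[]
RET  1
CALL almanac.weekday[]
RET  Thursday
CALL cubby.stash[k→daca; v→^]
RET  nil
CALL vault.relocate[s→/rigo/viwist; d→/grasned_/mivanub]
RET  ok
CALL cubby.labels[]
RET  [daca, plet]
CALL almanac.drift[n→399]
RET  1866-10-18
CALL almanac.monthhop[n→1]
RET  1866-11-18
CALL vault.peekin[p→/rigo]
RET  []


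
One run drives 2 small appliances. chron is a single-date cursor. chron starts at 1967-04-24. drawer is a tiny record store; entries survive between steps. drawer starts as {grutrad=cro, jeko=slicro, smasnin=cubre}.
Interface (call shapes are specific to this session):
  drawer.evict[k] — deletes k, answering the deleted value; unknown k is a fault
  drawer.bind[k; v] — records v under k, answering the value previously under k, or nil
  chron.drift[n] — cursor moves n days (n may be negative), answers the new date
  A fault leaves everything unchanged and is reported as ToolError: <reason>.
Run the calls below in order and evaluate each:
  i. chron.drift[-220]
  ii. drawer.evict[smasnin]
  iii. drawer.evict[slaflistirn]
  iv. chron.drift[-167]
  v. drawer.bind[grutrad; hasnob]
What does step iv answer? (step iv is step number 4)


Step: drift[-220]
Result: 1966-09-16
Step: evict[smasnin]
Result: cubre
Step: evict[slaflistirn]
Result: ToolError: no such key slaflistirn
Step: drift[-167]
Result: 1966-04-02
Step: bind[grutrad; hasnob]
Result: cro

Answer: 1966-04-02


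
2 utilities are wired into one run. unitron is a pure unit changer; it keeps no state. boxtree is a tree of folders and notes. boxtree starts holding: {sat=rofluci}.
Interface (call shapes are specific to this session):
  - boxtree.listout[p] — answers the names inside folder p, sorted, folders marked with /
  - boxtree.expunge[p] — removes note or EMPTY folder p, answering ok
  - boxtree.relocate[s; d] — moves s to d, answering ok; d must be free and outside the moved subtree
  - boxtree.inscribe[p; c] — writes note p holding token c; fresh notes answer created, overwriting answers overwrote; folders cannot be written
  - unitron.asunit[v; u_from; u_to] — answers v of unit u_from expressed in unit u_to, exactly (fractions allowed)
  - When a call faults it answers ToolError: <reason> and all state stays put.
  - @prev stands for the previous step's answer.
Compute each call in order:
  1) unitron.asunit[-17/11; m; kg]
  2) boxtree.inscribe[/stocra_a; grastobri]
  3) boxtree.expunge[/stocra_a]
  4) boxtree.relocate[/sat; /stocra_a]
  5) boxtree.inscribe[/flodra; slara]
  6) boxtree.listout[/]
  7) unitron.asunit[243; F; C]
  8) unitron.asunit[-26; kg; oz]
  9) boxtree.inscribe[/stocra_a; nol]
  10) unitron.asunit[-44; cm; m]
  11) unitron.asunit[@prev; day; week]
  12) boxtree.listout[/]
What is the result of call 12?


Now I run unitron.asunit passing v→-17/11, u_from→m, u_to→kg, — result: ToolError: incompatible units.
I invoke boxtree.inscribe passing p→/stocra_a, c→grastobri, and see created.
I run boxtree.expunge passing p→/stocra_a, and observe ok.
I call boxtree.relocate passing s→/sat, d→/stocra_a: ok.
Invoking boxtree.inscribe passing p→/flodra, c→slara, giving created.
Invoking boxtree.listout passing p→/, → [flodra, stocra_a].
I try unitron.asunit passing v→243, u_from→F, u_to→C, giving 1055/9.
Calling unitron.asunit passing v→-26, u_from→kg, u_to→oz, — result: -41600000000/45359237.
I call boxtree.inscribe passing p→/stocra_a, c→nol, and get overwrote.
I use unitron.asunit passing v→-44, u_from→cm, u_to→m, → -11/25.
I run unitron.asunit passing v→@prev, u_from→day, u_to→week, which returns -11/175.
Then boxtree.listout passing p→/, and see [flodra, stocra_a].

Answer: [flodra, stocra_a]


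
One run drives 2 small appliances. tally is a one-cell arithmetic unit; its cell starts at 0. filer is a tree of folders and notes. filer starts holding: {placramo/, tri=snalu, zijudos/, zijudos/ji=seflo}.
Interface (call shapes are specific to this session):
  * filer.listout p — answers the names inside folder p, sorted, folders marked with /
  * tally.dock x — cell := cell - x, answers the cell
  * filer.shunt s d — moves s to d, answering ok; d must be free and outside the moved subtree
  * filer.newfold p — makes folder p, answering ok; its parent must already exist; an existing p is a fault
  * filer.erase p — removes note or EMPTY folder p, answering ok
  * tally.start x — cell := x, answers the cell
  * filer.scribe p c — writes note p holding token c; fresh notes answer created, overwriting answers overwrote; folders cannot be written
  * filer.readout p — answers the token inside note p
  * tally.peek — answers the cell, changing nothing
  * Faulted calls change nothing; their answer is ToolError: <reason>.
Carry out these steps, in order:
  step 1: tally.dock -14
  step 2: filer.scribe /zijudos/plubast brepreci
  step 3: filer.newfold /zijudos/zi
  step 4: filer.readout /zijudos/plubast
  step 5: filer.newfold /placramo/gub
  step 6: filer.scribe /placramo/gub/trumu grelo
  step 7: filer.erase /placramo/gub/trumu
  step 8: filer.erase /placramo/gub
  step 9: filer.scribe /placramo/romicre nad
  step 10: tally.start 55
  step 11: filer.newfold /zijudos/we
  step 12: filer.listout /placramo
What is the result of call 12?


Answer: [romicre]

Derivation:
Now I run tally.dock on x=-14, which returns 14.
Next I call filer.scribe on p=/zijudos/plubast, c=brepreci: created.
Calling filer.newfold on p=/zijudos/zi, and observe ok.
I run filer.readout on p=/zijudos/plubast, which returns brepreci.
Using filer.newfold on p=/placramo/gub, — result: ok.
I use filer.scribe on p=/placramo/gub/trumu, c=grelo, and get created.
Using filer.erase on p=/placramo/gub/trumu, and observe ok.
I invoke filer.erase on p=/placramo/gub, and see ok.
Invoking filer.scribe on p=/placramo/romicre, c=nad, and see created.
Then tally.start on x=55, and get 55.
Using filer.newfold on p=/zijudos/we, which returns ok.
I use filer.listout on p=/placramo, giving [romicre].


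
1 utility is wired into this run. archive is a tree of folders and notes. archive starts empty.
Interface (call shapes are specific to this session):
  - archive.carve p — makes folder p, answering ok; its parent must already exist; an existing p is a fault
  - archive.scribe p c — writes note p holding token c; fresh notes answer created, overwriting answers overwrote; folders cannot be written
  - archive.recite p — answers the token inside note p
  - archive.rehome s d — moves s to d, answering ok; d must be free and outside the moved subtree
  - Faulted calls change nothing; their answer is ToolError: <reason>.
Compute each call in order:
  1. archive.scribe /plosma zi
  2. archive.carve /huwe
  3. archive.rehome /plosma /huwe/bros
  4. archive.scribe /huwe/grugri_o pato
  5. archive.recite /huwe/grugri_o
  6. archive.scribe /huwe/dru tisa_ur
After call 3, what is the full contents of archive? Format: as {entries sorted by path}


Answer: {huwe/, huwe/bros=zi}

Derivation:
→ scribe(p='/plosma', c='zi')
← created
→ carve(p='/huwe')
← ok
→ rehome(s='/plosma', d='/huwe/bros')
← ok
→ scribe(p='/huwe/grugri_o', c='pato')
← created
→ recite(p='/huwe/grugri_o')
← pato
→ scribe(p='/huwe/dru', c='tisa_ur')
← created


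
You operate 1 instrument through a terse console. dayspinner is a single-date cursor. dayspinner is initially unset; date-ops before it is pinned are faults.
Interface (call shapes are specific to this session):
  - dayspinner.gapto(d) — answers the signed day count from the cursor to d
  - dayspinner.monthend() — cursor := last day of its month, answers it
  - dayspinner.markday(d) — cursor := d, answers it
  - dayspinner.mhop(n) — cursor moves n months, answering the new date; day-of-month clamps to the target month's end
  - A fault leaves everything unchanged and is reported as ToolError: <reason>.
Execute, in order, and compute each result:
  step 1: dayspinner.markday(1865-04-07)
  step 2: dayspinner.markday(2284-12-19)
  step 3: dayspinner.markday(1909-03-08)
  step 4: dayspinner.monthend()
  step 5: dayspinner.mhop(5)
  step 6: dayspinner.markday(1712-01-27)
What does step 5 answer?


Answer: 1909-08-31

Derivation:
-- 1. markday(d→1865-04-07) => 1865-04-07
-- 2. markday(d→2284-12-19) => 2284-12-19
-- 3. markday(d→1909-03-08) => 1909-03-08
-- 4. monthend() => 1909-03-31
-- 5. mhop(n→5) => 1909-08-31
-- 6. markday(d→1712-01-27) => 1712-01-27


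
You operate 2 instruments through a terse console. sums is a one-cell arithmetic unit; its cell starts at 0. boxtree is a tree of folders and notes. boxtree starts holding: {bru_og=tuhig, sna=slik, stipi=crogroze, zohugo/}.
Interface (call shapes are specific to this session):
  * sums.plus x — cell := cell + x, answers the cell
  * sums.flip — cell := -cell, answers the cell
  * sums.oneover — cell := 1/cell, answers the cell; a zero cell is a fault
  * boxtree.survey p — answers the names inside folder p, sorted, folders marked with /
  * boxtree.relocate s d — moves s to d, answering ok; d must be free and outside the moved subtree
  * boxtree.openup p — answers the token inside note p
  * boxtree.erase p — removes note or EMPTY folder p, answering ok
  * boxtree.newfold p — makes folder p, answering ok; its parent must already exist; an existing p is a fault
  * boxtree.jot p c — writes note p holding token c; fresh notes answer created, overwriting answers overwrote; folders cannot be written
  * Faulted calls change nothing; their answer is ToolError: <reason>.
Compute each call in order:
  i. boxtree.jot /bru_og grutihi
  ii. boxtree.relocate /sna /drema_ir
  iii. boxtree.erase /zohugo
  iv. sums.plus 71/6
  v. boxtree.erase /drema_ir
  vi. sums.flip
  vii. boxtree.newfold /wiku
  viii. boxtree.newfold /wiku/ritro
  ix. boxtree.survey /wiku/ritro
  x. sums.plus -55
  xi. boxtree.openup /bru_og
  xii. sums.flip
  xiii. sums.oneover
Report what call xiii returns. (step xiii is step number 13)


Answer: 6/401

Derivation:
I call boxtree.jot(p: /bru_og, c: grutihi), giving overwrote.
I try boxtree.relocate(s: /sna, d: /drema_ir), which returns ok.
Calling boxtree.erase(p: /zohugo), which returns ok.
I run sums.plus(x: 71/6), → 71/6.
I try boxtree.erase(p: /drema_ir), which returns ok.
I run sums.flip, yielding -71/6.
I invoke boxtree.newfold(p: /wiku), yielding ok.
Now I run boxtree.newfold(p: /wiku/ritro), yielding ok.
I use boxtree.survey(p: /wiku/ritro), and see [].
I use sums.plus(x: -55), yielding -401/6.
I call boxtree.openup(p: /bru_og), giving grutihi.
I run sums.flip, → 401/6.
Then sums.oneover(), — result: 6/401.


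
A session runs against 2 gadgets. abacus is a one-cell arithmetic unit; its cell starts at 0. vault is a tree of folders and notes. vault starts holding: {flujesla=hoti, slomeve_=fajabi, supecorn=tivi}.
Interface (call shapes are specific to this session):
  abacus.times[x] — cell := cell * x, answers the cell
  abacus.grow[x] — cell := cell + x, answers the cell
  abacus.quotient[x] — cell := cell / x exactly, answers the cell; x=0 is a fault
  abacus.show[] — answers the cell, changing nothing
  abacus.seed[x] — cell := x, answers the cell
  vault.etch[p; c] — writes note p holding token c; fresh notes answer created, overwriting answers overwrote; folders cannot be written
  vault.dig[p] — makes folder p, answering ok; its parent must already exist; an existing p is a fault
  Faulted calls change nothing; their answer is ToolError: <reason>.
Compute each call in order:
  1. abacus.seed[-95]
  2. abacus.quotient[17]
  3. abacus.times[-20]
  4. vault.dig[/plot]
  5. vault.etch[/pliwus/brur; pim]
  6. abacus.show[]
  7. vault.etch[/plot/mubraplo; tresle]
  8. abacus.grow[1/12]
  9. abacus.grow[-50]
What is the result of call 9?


Answer: 12617/204

Derivation:
$ seed x: -95
:: -95
$ quotient x: 17
:: -95/17
$ times x: -20
:: 1900/17
$ dig p: /plot
:: ok
$ etch p: /pliwus/brur c: pim
:: ToolError: no parent
$ show
:: 1900/17
$ etch p: /plot/mubraplo c: tresle
:: created
$ grow x: 1/12
:: 22817/204
$ grow x: -50
:: 12617/204


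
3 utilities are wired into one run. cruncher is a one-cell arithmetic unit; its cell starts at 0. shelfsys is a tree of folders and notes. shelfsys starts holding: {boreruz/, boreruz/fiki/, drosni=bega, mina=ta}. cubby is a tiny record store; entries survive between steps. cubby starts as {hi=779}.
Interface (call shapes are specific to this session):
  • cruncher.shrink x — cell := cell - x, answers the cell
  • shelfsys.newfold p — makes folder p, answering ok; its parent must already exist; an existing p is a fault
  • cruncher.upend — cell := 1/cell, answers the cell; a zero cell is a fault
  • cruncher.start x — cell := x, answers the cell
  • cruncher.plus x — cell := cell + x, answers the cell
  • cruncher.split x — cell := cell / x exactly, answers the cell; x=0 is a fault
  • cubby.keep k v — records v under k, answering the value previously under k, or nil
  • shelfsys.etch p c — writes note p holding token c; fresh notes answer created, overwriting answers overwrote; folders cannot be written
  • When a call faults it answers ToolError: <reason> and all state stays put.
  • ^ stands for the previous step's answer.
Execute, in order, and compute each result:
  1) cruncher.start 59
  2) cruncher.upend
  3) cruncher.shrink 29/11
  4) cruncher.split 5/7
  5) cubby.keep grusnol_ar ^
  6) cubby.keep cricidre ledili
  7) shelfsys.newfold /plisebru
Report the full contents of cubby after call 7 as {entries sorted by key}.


Answer: {cricidre=ledili, grusnol_ar=-2380/649, hi=779}

Derivation:
==> start(x='59')
<== 59
==> upend()
<== 1/59
==> shrink(x='29/11')
<== -1700/649
==> split(x='5/7')
<== -2380/649
==> keep(k='grusnol_ar', v='^')
<== nil
==> keep(k='cricidre', v='ledili')
<== nil
==> newfold(p='/plisebru')
<== ok


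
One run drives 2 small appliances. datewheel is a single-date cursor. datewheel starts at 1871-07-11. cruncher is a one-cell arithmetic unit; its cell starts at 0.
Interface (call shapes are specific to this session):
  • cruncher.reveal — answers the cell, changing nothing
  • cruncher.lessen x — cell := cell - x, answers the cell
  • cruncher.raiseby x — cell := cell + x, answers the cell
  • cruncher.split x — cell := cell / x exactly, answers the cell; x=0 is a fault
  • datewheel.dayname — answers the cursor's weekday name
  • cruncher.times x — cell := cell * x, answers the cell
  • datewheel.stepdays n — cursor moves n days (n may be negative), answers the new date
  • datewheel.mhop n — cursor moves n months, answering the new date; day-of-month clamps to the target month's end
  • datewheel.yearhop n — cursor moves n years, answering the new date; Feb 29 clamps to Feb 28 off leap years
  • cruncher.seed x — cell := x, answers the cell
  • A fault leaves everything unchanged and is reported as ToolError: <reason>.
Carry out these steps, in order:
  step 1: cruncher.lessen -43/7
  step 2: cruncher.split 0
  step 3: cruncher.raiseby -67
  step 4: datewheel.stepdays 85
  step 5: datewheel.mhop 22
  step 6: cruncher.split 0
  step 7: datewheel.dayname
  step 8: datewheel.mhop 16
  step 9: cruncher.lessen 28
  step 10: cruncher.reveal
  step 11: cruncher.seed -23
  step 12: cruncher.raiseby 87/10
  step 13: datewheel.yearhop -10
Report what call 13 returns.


Answer: 1864-12-04

Derivation:
I call cruncher.lessen with x='-43/7', → 43/7.
Calling cruncher.split with x='0', and see ToolError: division by zero.
I use cruncher.raiseby with x='-67', giving -426/7.
Then datewheel.stepdays with n='85', — result: 1871-10-04.
Then datewheel.mhop with n='22', yielding 1873-08-04.
Calling cruncher.split with x='0', which returns ToolError: division by zero.
I call datewheel.dayname, → Monday.
I run datewheel.mhop with n='16', and observe 1874-12-04.
Now I run cruncher.lessen with x='28', giving -622/7.
Then cruncher.reveal, and get -622/7.
Invoking cruncher.seed with x='-23', and get -23.
Calling cruncher.raiseby with x='87/10', and observe -143/10.
Calling datewheel.yearhop with n='-10': 1864-12-04.


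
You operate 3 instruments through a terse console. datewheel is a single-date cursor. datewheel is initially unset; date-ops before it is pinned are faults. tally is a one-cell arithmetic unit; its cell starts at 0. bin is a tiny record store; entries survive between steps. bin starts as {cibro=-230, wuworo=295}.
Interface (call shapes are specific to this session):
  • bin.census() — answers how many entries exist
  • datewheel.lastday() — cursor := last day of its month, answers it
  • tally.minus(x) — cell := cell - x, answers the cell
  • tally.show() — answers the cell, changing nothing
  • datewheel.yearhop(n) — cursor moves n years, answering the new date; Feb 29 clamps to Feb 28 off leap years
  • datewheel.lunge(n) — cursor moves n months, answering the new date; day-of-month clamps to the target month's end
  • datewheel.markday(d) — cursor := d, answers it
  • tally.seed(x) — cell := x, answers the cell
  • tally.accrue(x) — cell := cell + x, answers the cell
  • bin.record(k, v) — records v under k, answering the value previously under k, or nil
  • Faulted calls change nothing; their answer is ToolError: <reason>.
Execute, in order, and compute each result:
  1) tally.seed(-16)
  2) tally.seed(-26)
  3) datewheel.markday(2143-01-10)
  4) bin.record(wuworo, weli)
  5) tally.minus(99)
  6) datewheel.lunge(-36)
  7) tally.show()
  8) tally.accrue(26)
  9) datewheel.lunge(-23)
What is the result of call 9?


Invoking seed(x=-16), yielding -16.
Now I run seed(x=-26), → -26.
I use markday(d=2143-01-10), giving 2143-01-10.
I use record(k=wuworo, v=weli), giving 295.
I call minus(x=99), and observe -125.
Using lunge(n=-36), and see 2140-01-10.
Using show, yielding -125.
Using accrue(x=26), giving -99.
Calling lunge(n=-23), and observe 2138-02-10.

Answer: 2138-02-10


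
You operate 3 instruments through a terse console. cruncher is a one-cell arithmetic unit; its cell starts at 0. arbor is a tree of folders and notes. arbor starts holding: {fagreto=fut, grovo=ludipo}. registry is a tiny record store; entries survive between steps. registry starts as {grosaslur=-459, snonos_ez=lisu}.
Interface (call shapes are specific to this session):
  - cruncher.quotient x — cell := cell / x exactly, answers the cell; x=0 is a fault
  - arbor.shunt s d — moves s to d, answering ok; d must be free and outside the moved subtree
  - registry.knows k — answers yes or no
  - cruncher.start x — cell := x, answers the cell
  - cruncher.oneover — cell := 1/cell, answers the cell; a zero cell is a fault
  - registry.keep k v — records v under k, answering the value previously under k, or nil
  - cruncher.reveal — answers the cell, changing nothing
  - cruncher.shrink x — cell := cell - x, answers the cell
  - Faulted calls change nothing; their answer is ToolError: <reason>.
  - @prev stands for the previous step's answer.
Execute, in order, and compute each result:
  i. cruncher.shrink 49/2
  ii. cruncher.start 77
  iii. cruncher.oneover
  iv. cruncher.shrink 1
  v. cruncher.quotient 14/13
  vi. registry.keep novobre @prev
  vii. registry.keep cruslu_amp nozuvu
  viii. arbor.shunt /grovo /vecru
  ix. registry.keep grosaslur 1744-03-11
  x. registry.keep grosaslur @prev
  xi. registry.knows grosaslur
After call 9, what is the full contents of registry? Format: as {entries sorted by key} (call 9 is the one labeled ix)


Answer: {cruslu_amp=nozuvu, grosaslur=1744-03-11, novobre=-494/539, snonos_ez=lisu}

Derivation:
Step: shrink[x→49/2]
Result: -49/2
Step: start[x→77]
Result: 77
Step: oneover[]
Result: 1/77
Step: shrink[x→1]
Result: -76/77
Step: quotient[x→14/13]
Result: -494/539
Step: keep[k→novobre; v→@prev]
Result: nil
Step: keep[k→cruslu_amp; v→nozuvu]
Result: nil
Step: shunt[s→/grovo; d→/vecru]
Result: ok
Step: keep[k→grosaslur; v→1744-03-11]
Result: -459
Step: keep[k→grosaslur; v→@prev]
Result: 1744-03-11
Step: knows[k→grosaslur]
Result: yes


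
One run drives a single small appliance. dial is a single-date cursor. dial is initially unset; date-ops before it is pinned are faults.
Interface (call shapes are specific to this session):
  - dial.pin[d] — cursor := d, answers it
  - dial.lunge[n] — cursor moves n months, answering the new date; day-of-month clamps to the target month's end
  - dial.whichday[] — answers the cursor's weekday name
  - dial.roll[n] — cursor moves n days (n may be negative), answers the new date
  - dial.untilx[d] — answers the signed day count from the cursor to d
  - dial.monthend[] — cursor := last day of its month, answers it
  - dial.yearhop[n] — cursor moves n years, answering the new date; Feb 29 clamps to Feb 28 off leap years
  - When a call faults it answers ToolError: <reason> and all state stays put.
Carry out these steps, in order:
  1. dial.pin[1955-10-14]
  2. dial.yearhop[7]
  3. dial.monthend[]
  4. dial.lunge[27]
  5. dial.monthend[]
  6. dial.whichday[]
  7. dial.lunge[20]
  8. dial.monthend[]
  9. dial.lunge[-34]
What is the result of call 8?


Answer: 1966-09-30

Derivation:
~$ dial.pin 1955-10-14
  1955-10-14
~$ dial.yearhop 7
  1962-10-14
~$ dial.monthend
  1962-10-31
~$ dial.lunge 27
  1965-01-31
~$ dial.monthend
  1965-01-31
~$ dial.whichday
  Sunday
~$ dial.lunge 20
  1966-09-30
~$ dial.monthend
  1966-09-30
~$ dial.lunge -34
  1963-11-30


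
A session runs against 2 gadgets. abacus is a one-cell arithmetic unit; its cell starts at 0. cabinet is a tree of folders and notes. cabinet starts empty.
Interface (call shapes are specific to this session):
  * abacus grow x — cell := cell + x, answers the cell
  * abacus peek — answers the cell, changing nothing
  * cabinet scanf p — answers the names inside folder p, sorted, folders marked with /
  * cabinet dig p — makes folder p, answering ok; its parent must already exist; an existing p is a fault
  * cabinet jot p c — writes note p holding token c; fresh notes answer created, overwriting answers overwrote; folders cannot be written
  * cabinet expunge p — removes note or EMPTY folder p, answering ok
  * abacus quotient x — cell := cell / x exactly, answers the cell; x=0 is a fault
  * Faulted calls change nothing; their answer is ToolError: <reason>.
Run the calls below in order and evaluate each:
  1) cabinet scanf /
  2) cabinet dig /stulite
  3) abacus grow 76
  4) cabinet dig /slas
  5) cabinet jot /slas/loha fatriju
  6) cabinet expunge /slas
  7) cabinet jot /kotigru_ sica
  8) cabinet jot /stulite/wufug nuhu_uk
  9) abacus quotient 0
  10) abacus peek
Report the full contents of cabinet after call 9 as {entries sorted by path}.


Answer: {kotigru_=sica, slas/, slas/loha=fatriju, stulite/, stulite/wufug=nuhu_uk}

Derivation:
>> cabinet scanf(p=/)
<< []
>> cabinet dig(p=/stulite)
<< ok
>> abacus grow(x=76)
<< 76
>> cabinet dig(p=/slas)
<< ok
>> cabinet jot(p=/slas/loha, c=fatriju)
<< created
>> cabinet expunge(p=/slas)
<< ToolError: not empty
>> cabinet jot(p=/kotigru_, c=sica)
<< created
>> cabinet jot(p=/stulite/wufug, c=nuhu_uk)
<< created
>> abacus quotient(x=0)
<< ToolError: division by zero
>> abacus peek()
<< 76


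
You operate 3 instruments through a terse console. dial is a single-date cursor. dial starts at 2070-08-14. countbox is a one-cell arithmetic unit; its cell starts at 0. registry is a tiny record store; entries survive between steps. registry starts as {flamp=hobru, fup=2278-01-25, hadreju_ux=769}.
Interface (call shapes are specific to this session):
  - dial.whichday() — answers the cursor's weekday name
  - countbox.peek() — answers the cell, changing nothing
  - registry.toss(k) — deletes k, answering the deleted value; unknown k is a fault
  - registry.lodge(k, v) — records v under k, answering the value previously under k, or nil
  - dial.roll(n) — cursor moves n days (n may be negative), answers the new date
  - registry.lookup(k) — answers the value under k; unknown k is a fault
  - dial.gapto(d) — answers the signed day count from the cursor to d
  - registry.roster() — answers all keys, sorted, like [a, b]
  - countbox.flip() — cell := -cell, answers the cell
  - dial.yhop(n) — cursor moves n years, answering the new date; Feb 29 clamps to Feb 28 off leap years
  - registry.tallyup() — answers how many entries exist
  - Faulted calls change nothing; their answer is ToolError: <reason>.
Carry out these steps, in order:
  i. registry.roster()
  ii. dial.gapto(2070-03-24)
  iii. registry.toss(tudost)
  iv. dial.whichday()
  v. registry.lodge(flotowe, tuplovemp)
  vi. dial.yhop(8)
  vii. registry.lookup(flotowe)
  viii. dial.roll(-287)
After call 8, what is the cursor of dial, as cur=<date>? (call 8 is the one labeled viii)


Answer: cur=2077-10-31

Derivation:
Do: roster[]
See: [flamp, fup, hadreju_ux]
Do: gapto[2070-03-24]
See: -143
Do: toss[tudost]
See: ToolError: no such key tudost
Do: whichday[]
See: Thursday
Do: lodge[flotowe; tuplovemp]
See: nil
Do: yhop[8]
See: 2078-08-14
Do: lookup[flotowe]
See: tuplovemp
Do: roll[-287]
See: 2077-10-31


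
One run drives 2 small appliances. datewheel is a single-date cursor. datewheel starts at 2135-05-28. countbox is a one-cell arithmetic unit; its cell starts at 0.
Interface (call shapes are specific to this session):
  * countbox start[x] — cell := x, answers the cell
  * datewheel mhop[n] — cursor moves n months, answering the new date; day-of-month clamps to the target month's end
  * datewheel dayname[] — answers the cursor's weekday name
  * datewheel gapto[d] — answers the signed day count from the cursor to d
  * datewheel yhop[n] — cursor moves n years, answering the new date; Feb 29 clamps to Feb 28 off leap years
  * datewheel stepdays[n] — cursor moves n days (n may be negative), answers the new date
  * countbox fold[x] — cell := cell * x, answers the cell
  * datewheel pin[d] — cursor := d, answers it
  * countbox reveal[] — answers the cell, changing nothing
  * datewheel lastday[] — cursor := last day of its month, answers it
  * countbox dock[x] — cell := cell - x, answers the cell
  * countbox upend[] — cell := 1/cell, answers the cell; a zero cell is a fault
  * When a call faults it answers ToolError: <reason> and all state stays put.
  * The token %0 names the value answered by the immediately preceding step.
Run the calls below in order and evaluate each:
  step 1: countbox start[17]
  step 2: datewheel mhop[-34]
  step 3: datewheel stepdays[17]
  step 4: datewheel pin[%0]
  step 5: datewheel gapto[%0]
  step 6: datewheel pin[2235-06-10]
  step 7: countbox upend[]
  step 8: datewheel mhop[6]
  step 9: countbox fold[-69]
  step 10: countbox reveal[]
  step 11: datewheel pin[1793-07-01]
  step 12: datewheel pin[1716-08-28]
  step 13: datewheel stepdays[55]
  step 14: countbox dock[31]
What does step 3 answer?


> countbox start x→17
  17
> datewheel mhop n→-34
  2132-07-28
> datewheel stepdays n→17
  2132-08-14
> datewheel pin d→%0
  2132-08-14
> datewheel gapto d→%0
  0
> datewheel pin d→2235-06-10
  2235-06-10
> countbox upend
  1/17
> datewheel mhop n→6
  2235-12-10
> countbox fold x→-69
  -69/17
> countbox reveal
  -69/17
> datewheel pin d→1793-07-01
  1793-07-01
> datewheel pin d→1716-08-28
  1716-08-28
> datewheel stepdays n→55
  1716-10-22
> countbox dock x→31
  -596/17

Answer: 2132-08-14


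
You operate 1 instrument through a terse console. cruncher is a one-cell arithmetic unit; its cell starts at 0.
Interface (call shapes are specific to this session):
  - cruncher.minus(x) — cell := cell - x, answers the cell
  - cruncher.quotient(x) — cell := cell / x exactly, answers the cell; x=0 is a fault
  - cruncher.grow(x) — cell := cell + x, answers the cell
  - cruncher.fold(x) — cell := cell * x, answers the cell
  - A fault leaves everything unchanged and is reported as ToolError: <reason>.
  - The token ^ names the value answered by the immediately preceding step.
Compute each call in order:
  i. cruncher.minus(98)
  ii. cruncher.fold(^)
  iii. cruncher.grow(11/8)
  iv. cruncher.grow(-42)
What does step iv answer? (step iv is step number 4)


Answer: 76507/8

Derivation:
# cruncher.minus(x='98') => -98
# cruncher.fold(x='^') => 9604
# cruncher.grow(x='11/8') => 76843/8
# cruncher.grow(x='-42') => 76507/8


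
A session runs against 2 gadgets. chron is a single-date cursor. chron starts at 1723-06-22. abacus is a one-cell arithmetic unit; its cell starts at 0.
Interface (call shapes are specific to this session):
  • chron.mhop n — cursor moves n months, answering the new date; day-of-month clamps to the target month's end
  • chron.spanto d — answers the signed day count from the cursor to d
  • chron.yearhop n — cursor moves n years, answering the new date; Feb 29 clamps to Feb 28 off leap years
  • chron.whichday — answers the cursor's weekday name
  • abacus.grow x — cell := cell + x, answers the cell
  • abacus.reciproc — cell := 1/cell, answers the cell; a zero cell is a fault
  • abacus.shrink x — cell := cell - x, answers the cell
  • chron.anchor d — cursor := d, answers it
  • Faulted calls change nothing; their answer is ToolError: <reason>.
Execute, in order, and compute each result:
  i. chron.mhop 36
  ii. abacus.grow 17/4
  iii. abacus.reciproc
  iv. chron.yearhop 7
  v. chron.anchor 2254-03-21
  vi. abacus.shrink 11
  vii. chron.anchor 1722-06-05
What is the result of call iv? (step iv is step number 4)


Answer: 1733-06-22

Derivation:
·→ mhop(n→36)
·← 1726-06-22
·→ grow(x→17/4)
·← 17/4
·→ reciproc()
·← 4/17
·→ yearhop(n→7)
·← 1733-06-22
·→ anchor(d→2254-03-21)
·← 2254-03-21
·→ shrink(x→11)
·← -183/17
·→ anchor(d→1722-06-05)
·← 1722-06-05
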